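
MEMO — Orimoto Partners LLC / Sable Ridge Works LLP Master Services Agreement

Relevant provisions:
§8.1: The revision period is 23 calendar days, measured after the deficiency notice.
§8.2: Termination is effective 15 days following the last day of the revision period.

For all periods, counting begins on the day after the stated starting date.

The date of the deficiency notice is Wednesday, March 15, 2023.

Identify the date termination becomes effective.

April 22, 2023

The last day of the revision period: March 15, 2023 + 23 days = April 7, 2023.
The date termination becomes effective: 15 calendar days after April 7, 2023 is April 22, 2023.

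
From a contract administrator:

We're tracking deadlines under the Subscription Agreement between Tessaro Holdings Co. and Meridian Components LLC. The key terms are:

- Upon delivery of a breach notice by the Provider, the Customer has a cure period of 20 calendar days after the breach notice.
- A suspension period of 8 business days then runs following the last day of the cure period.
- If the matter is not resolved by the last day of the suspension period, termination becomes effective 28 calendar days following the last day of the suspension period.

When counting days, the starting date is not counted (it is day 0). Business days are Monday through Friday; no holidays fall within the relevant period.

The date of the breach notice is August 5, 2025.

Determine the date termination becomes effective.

The last day of the cure period: 20 calendar days after August 5, 2025 is August 25, 2025.
The last day of the suspension period: counting 8 business days from Monday, August 25, 2025 (Aug 26, Aug 27, Aug 28, Aug 29, Sep 1, Sep 2, Sep 3, Sep 4, skipping weekends) reaches Thursday, September 4, 2025.
The date termination becomes effective: September 4, 2025 + 28 days = October 2, 2025.

October 2, 2025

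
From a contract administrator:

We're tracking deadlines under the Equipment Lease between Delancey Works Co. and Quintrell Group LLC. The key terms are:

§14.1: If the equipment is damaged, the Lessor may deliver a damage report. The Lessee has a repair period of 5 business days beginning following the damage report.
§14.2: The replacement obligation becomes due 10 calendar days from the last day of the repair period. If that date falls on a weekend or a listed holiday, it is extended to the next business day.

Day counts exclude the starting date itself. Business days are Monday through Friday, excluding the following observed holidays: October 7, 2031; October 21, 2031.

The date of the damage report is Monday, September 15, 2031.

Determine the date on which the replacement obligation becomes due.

October 2, 2031

From Monday, September 15, 2031, 5 business days (Sep 16, Sep 17, Sep 18, Sep 19, Sep 22, skipping weekends) brings us to Monday, September 22, 2031, which is the last day of the repair period.
Adding 10 calendar days to September 22, 2031 gives October 2, 2031, which is the date on which the replacement obligation becomes due. October 2, 2031 is a Thursday and is not a listed holiday, so no roll-forward applies.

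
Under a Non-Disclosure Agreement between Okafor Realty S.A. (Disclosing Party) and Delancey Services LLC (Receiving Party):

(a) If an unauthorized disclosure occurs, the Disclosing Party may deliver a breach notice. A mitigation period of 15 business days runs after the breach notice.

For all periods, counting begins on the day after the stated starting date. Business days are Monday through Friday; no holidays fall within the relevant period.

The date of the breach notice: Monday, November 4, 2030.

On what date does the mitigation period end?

November 25, 2030

From Monday, November 4, 2030, 15 business days (Nov 5, Nov 6, Nov 7, Nov 8, …, Nov 21, Nov 22, Nov 25, skipping weekends) brings us to Monday, November 25, 2030, which is the last day of the mitigation period.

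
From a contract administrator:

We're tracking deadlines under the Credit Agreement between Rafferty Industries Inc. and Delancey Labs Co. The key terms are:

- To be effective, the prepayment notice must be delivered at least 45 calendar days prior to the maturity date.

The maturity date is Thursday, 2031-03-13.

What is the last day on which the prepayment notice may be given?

Counting back 45 calendar days from 2031-03-13 gives 2031-01-27.

2031-01-27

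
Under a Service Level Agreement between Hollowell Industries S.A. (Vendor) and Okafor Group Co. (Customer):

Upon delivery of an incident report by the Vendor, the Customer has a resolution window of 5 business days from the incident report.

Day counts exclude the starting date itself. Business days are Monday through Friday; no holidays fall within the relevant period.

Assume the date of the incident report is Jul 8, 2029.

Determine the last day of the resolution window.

Jul 13, 2029

The last day of the resolution window: counting 5 business days from Sunday, Jul 8, 2029 (Jul 9, Jul 10, Jul 11, Jul 12, Jul 13, skipping weekends) reaches Friday, Jul 13, 2029.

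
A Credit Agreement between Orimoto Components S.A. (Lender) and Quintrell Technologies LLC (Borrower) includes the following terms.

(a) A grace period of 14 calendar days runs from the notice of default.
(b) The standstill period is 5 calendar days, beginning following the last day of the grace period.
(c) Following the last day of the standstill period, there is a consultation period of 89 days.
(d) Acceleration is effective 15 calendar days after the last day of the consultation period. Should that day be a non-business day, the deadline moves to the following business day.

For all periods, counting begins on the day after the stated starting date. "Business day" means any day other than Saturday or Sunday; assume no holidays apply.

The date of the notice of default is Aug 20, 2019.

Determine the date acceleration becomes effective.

The last day of the grace period: Aug 20, 2019 + 14 days = Sep 3, 2019.
The last day of the standstill period: Sep 3, 2019 + 5 days = Sep 8, 2019.
The last day of the consultation period: Sep 8, 2019 + 89 days = Dec 6, 2019.
The date acceleration becomes effective: 15 calendar days after Dec 6, 2019 is Dec 21, 2019. That falls on a Saturday, so it rolls to the next business day, Monday, Dec 23, 2019.

Dec 23, 2019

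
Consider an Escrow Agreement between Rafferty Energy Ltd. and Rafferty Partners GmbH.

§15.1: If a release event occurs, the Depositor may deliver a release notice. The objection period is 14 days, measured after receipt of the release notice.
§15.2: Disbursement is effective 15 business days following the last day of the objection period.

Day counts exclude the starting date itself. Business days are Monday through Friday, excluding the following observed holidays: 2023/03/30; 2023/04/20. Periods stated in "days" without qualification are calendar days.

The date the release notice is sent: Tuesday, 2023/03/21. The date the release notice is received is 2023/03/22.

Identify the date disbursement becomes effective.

The last day of the objection period: 14 calendar days after 2023/03/22 is 2023/04/05.
The date disbursement becomes effective: 15 business days after Wednesday, 2023/04/05, skipping weekends and the listed holiday on Apr 20 — Apr 6, Apr 7, Apr 10, Apr 11, …, Apr 25, Apr 26, Apr 27 — lands on Thursday, 2023/04/27.

2023/04/27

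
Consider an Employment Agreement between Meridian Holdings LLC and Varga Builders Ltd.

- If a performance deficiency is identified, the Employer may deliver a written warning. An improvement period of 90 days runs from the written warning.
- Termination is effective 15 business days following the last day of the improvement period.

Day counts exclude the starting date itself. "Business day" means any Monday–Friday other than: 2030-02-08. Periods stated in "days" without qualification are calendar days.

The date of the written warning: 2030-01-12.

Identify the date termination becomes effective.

The last day of the improvement period: 2030-01-12 + 90 days = 2030-04-12.
The date termination becomes effective: counting 15 business days from Friday, 2030-04-12 (Apr 15, Apr 16, Apr 17, Apr 18, …, May 1, May 2, May 3, skipping weekends) reaches Friday, 2030-05-03.

2030-05-03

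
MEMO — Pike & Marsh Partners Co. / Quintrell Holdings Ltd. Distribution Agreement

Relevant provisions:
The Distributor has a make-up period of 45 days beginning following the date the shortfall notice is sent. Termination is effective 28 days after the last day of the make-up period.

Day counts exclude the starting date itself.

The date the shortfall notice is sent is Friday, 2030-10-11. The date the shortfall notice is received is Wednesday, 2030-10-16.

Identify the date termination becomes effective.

2030-12-23

Adding 45 calendar days to 2030-10-11 gives 2030-11-25, which is the last day of the make-up period.
Adding 28 calendar days to 2030-11-25 gives 2030-12-23, which is the date termination becomes effective.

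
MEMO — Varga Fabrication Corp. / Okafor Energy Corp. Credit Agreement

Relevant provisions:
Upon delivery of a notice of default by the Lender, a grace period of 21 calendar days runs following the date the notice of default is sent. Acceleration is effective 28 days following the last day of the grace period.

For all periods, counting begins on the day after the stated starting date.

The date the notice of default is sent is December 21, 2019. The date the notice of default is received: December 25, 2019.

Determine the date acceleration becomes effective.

February 8, 2020

The last day of the grace period: December 21, 2019 + 21 days = January 11, 2020.
Adding 28 calendar days to January 11, 2020 gives February 8, 2020, which is the date acceleration becomes effective.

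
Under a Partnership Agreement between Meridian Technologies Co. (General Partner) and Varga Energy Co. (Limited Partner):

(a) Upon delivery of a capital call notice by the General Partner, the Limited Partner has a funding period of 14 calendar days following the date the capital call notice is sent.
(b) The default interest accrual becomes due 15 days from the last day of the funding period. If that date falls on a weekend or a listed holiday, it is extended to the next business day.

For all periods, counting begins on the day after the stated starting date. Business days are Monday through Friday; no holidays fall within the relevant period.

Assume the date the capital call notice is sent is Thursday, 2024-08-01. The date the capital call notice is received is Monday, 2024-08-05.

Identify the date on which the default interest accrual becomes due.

The last day of the funding period: 2024-08-01 + 14 days = 2024-08-15.
The date on which the default interest accrual becomes due: 15 calendar days after 2024-08-15 is 2024-08-30. 2024-08-30 is a Friday, so no roll-forward applies.

2024-08-30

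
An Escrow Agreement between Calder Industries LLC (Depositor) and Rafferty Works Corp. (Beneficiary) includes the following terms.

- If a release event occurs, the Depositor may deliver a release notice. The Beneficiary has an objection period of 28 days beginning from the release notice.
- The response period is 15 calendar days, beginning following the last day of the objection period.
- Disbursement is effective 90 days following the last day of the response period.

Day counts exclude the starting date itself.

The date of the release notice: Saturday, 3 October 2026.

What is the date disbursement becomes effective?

The last day of the objection period: 3 October 2026 + 28 days = 31 October 2026.
The last day of the response period: 15 calendar days after 31 October 2026 is 15 November 2026.
Adding 90 calendar days to 15 November 2026 gives 13 February 2027, which is the date disbursement becomes effective.

13 February 2027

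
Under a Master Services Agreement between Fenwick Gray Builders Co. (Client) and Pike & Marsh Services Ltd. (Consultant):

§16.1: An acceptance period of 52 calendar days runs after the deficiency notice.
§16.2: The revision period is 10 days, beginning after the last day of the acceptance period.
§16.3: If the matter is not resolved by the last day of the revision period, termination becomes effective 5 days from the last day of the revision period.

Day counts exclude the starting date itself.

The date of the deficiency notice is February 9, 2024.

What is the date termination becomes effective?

The last day of the acceptance period: February 9, 2024 + 52 days = April 1, 2024.
The last day of the revision period: 10 calendar days after April 1, 2024 is April 11, 2024.
Adding 5 calendar days to April 11, 2024 gives April 16, 2024, which is the date termination becomes effective.

April 16, 2024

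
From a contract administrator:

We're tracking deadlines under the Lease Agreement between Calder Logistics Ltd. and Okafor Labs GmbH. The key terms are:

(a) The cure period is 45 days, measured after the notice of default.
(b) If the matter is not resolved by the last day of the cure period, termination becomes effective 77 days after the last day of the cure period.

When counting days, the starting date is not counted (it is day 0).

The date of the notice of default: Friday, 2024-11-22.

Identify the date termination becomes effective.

The last day of the cure period: 45 calendar days after 2024-11-22 is 2025-01-06.
Adding 77 calendar days to 2025-01-06 gives 2025-03-24, which is the date termination becomes effective.

2025-03-24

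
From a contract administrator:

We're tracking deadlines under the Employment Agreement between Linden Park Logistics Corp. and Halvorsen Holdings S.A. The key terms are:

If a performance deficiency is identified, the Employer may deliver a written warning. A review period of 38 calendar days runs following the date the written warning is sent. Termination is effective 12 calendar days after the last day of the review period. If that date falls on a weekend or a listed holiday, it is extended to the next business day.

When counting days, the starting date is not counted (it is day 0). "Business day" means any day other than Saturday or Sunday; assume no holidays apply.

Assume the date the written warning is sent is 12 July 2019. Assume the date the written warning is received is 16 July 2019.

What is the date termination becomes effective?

2 September 2019

Adding 38 calendar days to 12 July 2019 gives 19 August 2019, which is the last day of the review period.
Adding 12 calendar days to 19 August 2019 gives 31 August 2019, which is the date termination becomes effective. That falls on a Saturday, so it rolls to the next business day, Monday, 2 September 2019.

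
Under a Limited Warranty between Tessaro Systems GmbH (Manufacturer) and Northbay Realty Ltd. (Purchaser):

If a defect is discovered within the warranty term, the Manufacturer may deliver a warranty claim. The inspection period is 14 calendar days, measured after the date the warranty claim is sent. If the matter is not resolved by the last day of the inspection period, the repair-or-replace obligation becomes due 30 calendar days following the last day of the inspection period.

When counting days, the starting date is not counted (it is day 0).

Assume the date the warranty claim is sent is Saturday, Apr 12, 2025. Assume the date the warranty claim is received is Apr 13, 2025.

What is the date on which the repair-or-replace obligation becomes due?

May 26, 2025

Adding 14 calendar days to Apr 12, 2025 gives Apr 26, 2025, which is the last day of the inspection period.
The date on which the repair-or-replace obligation becomes due: 30 calendar days after Apr 26, 2025 is May 26, 2025.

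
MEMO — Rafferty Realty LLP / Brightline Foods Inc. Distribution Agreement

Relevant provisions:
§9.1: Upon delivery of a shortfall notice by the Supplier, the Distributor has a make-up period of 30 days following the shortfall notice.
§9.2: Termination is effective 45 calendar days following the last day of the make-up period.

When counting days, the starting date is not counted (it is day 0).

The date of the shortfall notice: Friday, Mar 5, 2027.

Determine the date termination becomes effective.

May 19, 2027

Adding 30 calendar days to Mar 5, 2027 gives Apr 4, 2027, which is the last day of the make-up period.
The date termination becomes effective: Apr 4, 2027 + 45 days = May 19, 2027.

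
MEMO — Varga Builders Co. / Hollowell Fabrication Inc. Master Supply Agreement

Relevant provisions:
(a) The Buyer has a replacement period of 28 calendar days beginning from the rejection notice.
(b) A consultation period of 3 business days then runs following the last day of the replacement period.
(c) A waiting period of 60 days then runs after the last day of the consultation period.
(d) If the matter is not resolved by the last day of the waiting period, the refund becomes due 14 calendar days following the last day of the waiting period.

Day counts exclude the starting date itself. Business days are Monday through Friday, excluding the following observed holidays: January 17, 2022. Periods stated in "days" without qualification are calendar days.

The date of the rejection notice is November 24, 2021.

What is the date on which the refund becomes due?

The last day of the replacement period: November 24, 2021 + 28 days = December 22, 2021.
The last day of the consultation period: 3 business days after Wednesday, December 22, 2021, skipping weekends — Dec 23, Dec 24, Dec 27 — lands on Monday, December 27, 2021.
The last day of the waiting period: December 27, 2021 + 60 days = February 25, 2022.
The date on which the refund becomes due: 14 calendar days after February 25, 2022 is March 11, 2022.

March 11, 2022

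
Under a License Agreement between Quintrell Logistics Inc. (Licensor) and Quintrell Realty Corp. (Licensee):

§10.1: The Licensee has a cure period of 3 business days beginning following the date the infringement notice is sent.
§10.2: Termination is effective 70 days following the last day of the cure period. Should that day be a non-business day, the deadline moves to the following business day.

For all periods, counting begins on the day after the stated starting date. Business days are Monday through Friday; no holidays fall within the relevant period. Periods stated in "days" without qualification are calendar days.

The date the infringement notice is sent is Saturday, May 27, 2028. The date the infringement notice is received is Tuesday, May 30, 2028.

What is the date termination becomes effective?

August 9, 2028

From Saturday, May 27, 2028, 3 business days (May 29, May 30, May 31, skipping weekends) brings us to Wednesday, May 31, 2028, which is the last day of the cure period.
Adding 70 calendar days to May 31, 2028 gives August 9, 2028, which is the date termination becomes effective. August 9, 2028 is a Wednesday, so no roll-forward applies.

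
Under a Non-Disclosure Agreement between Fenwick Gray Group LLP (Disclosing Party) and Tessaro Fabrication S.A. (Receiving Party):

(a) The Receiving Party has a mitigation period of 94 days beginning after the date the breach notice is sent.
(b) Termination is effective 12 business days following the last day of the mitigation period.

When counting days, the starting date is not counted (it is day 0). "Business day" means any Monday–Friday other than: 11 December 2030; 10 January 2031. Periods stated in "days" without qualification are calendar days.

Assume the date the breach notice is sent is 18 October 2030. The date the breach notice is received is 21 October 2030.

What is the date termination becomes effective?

5 February 2031

The last day of the mitigation period: 94 calendar days after 18 October 2030 is 20 January 2031.
From Monday, 20 January 2031, 12 business days (Jan 21, Jan 22, Jan 23, Jan 24, …, Feb 3, Feb 4, Feb 5, skipping weekends) brings us to Wednesday, 5 February 2031, which is the date termination becomes effective.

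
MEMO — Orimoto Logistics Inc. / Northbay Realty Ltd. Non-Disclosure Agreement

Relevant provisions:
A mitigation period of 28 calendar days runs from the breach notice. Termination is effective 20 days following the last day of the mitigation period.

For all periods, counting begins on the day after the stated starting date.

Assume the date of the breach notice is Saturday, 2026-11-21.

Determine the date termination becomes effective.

2027-01-08

The last day of the mitigation period: 28 calendar days after 2026-11-21 is 2026-12-19.
Adding 20 calendar days to 2026-12-19 gives 2027-01-08, which is the date termination becomes effective.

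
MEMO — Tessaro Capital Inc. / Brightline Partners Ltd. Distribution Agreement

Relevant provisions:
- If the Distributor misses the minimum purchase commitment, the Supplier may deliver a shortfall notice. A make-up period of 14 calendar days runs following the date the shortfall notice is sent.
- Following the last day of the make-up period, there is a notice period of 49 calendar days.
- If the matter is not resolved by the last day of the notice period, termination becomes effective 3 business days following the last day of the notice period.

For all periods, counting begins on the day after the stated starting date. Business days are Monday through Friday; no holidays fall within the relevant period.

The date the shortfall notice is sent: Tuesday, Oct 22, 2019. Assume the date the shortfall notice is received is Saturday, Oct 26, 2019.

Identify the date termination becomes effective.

Dec 27, 2019

The last day of the make-up period: 14 calendar days after Oct 22, 2019 is Nov 5, 2019.
The last day of the notice period: Nov 5, 2019 + 49 days = Dec 24, 2019.
The date termination becomes effective: counting 3 business days from Tuesday, Dec 24, 2019 (Dec 25, Dec 26, Dec 27, skipping weekends) reaches Friday, Dec 27, 2019.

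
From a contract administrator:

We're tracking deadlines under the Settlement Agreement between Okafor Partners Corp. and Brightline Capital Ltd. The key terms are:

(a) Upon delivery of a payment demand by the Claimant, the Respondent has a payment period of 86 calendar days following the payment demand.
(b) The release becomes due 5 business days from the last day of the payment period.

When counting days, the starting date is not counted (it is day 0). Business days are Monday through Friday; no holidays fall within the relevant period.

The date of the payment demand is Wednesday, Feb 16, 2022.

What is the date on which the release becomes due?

Adding 86 calendar days to Feb 16, 2022 gives May 13, 2022, which is the last day of the payment period.
From Friday, May 13, 2022, 5 business days (May 16, May 17, May 18, May 19, May 20, skipping weekends) brings us to Friday, May 20, 2022, which is the date on which the release becomes due.

May 20, 2022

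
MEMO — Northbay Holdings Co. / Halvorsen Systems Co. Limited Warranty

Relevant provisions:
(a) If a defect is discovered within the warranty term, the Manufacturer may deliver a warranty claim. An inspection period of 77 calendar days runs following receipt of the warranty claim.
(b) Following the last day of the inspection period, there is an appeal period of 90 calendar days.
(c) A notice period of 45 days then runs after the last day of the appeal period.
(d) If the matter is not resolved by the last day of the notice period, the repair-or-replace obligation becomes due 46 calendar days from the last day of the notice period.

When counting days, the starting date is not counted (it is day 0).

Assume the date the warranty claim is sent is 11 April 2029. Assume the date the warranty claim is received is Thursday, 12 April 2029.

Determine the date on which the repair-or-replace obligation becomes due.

Adding 77 calendar days to 12 April 2029 gives 28 June 2029, which is the last day of the inspection period.
The last day of the appeal period: 90 calendar days after 28 June 2029 is 26 September 2029.
The last day of the notice period: 26 September 2029 + 45 days = 10 November 2029.
The date on which the repair-or-replace obligation becomes due: 10 November 2029 + 46 days = 26 December 2029.

26 December 2029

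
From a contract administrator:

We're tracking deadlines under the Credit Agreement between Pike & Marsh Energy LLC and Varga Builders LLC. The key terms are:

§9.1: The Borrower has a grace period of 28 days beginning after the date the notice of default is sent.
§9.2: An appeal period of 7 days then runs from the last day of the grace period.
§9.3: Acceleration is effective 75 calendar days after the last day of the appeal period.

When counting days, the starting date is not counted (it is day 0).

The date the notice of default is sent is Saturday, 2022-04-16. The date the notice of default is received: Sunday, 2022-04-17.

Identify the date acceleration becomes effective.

The last day of the grace period: 28 calendar days after 2022-04-16 is 2022-05-14.
Adding 7 calendar days to 2022-05-14 gives 2022-05-21, which is the last day of the appeal period.
Adding 75 calendar days to 2022-05-21 gives 2022-08-04, which is the date acceleration becomes effective.

2022-08-04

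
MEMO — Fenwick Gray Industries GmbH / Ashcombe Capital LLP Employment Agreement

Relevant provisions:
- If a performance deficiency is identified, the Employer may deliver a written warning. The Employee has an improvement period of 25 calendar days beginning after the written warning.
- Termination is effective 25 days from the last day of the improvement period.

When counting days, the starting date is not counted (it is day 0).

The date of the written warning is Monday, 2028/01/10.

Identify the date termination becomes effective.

2028/02/29

Adding 25 calendar days to 2028/01/10 gives 2028/02/04, which is the last day of the improvement period.
Adding 25 calendar days to 2028/02/04 gives 2028/02/29, which is the date termination becomes effective.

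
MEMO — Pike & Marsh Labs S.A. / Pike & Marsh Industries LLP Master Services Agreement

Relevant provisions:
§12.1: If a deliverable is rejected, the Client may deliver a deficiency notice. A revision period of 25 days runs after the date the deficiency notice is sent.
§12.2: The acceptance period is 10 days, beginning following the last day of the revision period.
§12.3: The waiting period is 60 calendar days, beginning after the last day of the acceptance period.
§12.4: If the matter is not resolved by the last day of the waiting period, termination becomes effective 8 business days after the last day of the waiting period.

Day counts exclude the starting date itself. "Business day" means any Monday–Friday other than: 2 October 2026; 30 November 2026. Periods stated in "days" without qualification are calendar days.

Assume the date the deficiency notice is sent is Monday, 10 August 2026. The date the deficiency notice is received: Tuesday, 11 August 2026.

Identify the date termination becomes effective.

25 November 2026

The last day of the revision period: 10 August 2026 + 25 days = 4 September 2026.
Adding 10 calendar days to 4 September 2026 gives 14 September 2026, which is the last day of the acceptance period.
The last day of the waiting period: 14 September 2026 + 60 days = 13 November 2026.
From Friday, 13 November 2026, 8 business days (Nov 16, Nov 17, Nov 18, Nov 19, Nov 20, Nov 23, Nov 24, Nov 25, skipping weekends) brings us to Wednesday, 25 November 2026, which is the date termination becomes effective.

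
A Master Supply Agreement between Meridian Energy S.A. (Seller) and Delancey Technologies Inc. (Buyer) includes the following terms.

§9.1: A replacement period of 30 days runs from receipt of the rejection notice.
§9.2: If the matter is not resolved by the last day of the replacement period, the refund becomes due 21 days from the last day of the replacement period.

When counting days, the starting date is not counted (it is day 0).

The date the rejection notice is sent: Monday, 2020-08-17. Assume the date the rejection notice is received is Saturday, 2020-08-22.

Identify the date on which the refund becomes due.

2020-10-12

The last day of the replacement period: 2020-08-22 + 30 days = 2020-09-21.
The date on which the refund becomes due: 2020-09-21 + 21 days = 2020-10-12.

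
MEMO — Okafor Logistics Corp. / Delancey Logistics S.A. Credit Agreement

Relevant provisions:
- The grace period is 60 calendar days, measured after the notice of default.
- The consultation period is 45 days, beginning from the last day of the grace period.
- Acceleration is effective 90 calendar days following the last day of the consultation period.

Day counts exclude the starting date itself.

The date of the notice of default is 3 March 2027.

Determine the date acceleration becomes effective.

14 September 2027

The last day of the grace period: 60 calendar days after 3 March 2027 is 2 May 2027.
The last day of the consultation period: 2 May 2027 + 45 days = 16 June 2027.
The date acceleration becomes effective: 16 June 2027 + 90 days = 14 September 2027.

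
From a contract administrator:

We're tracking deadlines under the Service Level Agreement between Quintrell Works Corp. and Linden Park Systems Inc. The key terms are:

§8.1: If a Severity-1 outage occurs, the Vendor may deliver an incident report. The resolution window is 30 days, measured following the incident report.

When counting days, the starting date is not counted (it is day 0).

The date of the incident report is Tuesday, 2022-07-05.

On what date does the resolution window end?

The last day of the resolution window: 2022-07-05 + 30 days = 2022-08-04.

2022-08-04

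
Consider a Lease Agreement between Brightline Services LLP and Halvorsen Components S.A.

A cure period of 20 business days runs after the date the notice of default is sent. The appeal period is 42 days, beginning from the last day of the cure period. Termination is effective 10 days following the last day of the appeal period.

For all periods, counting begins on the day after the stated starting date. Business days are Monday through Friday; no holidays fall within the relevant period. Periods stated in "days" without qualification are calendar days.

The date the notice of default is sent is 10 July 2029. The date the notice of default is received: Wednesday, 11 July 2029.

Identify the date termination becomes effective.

28 September 2029

The last day of the cure period: counting 20 business days from Tuesday, 10 July 2029 (Jul 11, Jul 12, Jul 13, Jul 16, …, Aug 3, Aug 6, Aug 7, skipping weekends) reaches Tuesday, 7 August 2029.
The last day of the appeal period: 42 calendar days after 7 August 2029 is 18 September 2029.
The date termination becomes effective: 18 September 2029 + 10 days = 28 September 2029.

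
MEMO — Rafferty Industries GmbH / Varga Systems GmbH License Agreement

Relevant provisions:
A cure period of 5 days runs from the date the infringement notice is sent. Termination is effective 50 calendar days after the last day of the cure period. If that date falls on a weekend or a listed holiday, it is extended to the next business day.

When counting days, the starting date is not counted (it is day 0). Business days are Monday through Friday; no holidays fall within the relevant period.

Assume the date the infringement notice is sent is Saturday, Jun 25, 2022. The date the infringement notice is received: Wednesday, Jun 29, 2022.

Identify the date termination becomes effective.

Adding 5 calendar days to Jun 25, 2022 gives Jun 30, 2022, which is the last day of the cure period.
Adding 50 calendar days to Jun 30, 2022 gives Aug 19, 2022, which is the date termination becomes effective. Aug 19, 2022 is a Friday, so no roll-forward applies.

Aug 19, 2022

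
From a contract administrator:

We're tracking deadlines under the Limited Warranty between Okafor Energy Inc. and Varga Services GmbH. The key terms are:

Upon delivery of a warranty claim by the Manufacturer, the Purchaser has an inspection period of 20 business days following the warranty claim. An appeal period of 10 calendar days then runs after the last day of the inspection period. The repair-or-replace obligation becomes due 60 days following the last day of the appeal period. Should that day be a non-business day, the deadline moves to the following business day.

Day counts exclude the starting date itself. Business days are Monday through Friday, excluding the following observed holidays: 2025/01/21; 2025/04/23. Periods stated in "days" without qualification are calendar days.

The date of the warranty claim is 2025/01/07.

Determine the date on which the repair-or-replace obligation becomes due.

2025/04/16

The last day of the inspection period: 20 business days after Tuesday, 2025/01/07, skipping weekends and the listed holiday on Jan 21 — Jan 8, Jan 9, Jan 10, Jan 13, …, Feb 3, Feb 4, Feb 5 — lands on Wednesday, 2025/02/05.
Adding 10 calendar days to 2025/02/05 gives 2025/02/15, which is the last day of the appeal period.
Adding 60 calendar days to 2025/02/15 gives 2025/04/16, which is the date on which the repair-or-replace obligation becomes due. 2025/04/16 is a Wednesday and is not a listed holiday, so no roll-forward applies.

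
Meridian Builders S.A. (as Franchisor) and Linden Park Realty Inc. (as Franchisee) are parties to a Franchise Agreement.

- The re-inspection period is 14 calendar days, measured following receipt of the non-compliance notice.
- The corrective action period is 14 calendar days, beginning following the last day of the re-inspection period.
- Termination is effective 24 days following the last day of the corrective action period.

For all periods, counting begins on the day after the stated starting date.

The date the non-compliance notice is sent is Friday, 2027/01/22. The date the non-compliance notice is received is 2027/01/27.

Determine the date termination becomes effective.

Adding 14 calendar days to 2027/01/27 gives 2027/02/10, which is the last day of the re-inspection period.
The last day of the corrective action period: 14 calendar days after 2027/02/10 is 2027/02/24.
The date termination becomes effective: 2027/02/24 + 24 days = 2027/03/20.

2027/03/20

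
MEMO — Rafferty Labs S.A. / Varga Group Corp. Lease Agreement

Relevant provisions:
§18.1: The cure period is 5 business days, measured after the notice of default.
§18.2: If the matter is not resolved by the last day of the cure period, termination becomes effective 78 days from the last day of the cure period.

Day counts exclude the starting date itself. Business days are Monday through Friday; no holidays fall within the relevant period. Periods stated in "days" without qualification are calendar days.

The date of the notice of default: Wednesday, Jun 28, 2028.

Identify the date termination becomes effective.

From Wednesday, Jun 28, 2028, 5 business days (Jun 29, Jun 30, Jul 3, Jul 4, Jul 5, skipping weekends) brings us to Wednesday, Jul 5, 2028, which is the last day of the cure period.
The date termination becomes effective: 78 calendar days after Jul 5, 2028 is Sep 21, 2028.

Sep 21, 2028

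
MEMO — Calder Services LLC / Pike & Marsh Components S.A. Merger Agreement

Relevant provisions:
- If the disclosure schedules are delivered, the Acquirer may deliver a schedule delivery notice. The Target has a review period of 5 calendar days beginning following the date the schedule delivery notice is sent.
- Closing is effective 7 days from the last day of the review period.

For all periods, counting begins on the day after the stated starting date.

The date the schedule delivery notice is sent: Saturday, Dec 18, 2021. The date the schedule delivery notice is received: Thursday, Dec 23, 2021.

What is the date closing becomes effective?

Dec 30, 2021

Adding 5 calendar days to Dec 18, 2021 gives Dec 23, 2021, which is the last day of the review period.
The date closing becomes effective: 7 calendar days after Dec 23, 2021 is Dec 30, 2021.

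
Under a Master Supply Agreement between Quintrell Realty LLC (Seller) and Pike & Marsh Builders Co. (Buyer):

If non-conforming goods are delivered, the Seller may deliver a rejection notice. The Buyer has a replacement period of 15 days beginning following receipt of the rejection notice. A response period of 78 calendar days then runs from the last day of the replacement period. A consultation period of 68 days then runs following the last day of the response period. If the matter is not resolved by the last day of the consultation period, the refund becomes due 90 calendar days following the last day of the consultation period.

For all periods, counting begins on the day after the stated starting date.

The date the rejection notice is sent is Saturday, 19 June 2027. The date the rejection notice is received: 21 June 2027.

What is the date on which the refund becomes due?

The last day of the replacement period: 15 calendar days after 21 June 2027 is 6 July 2027.
The last day of the response period: 78 calendar days after 6 July 2027 is 22 September 2027.
The last day of the consultation period: 22 September 2027 + 68 days = 29 November 2027.
The date on which the refund becomes due: 29 November 2027 + 90 days = 27 February 2028.

27 February 2028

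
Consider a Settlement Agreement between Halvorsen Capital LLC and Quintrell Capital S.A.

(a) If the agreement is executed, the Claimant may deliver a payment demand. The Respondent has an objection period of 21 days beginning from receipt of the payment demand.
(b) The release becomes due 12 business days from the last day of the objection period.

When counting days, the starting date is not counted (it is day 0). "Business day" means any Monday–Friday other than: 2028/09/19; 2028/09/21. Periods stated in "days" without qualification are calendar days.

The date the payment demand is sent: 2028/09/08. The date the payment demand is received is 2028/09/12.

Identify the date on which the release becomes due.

The last day of the objection period: 21 calendar days after 2028/09/12 is 2028/10/03.
From Tuesday, 2028/10/03, 12 business days (Oct 4, Oct 5, Oct 6, Oct 9, …, Oct 17, Oct 18, Oct 19, skipping weekends) brings us to Thursday, 2028/10/19, which is the date on which the release becomes due.

2028/10/19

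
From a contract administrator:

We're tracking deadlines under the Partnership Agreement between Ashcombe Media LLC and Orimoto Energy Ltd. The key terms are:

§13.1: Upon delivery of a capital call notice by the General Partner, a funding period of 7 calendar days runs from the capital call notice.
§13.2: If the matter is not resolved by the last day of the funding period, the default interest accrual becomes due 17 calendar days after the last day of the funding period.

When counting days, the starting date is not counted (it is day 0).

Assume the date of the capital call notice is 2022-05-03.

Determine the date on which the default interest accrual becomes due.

The last day of the funding period: 2022-05-03 + 7 days = 2022-05-10.
The date on which the default interest accrual becomes due: 2022-05-10 + 17 days = 2022-05-27.

2022-05-27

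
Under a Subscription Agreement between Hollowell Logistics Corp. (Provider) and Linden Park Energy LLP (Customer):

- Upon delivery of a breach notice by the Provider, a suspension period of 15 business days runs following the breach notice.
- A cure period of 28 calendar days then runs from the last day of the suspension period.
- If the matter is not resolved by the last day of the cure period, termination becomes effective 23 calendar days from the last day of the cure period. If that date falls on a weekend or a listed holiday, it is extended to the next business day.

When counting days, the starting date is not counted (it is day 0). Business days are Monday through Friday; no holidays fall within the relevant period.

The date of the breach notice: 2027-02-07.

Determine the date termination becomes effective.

2027-04-19

From Sunday, 2027-02-07, 15 business days (Feb 8, Feb 9, Feb 10, Feb 11, …, Feb 24, Feb 25, Feb 26, skipping weekends) brings us to Friday, 2027-02-26, which is the last day of the suspension period.
Adding 28 calendar days to 2027-02-26 gives 2027-03-26, which is the last day of the cure period.
Adding 23 calendar days to 2027-03-26 gives 2027-04-18, which is the date termination becomes effective. That falls on a Sunday, so it rolls to the next business day, Monday, 2027-04-19.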